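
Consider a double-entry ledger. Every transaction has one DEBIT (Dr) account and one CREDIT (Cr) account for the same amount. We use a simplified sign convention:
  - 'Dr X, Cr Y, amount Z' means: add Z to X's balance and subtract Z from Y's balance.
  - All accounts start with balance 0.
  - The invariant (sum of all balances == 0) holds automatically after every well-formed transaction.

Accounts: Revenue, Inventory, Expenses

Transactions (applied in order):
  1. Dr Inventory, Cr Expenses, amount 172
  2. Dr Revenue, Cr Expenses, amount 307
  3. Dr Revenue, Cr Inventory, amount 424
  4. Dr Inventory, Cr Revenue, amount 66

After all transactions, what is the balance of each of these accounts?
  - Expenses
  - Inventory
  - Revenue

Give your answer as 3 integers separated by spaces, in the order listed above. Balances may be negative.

After txn 1 (Dr Inventory, Cr Expenses, amount 172): Expenses=-172 Inventory=172
After txn 2 (Dr Revenue, Cr Expenses, amount 307): Expenses=-479 Inventory=172 Revenue=307
After txn 3 (Dr Revenue, Cr Inventory, amount 424): Expenses=-479 Inventory=-252 Revenue=731
After txn 4 (Dr Inventory, Cr Revenue, amount 66): Expenses=-479 Inventory=-186 Revenue=665

Answer: -479 -186 665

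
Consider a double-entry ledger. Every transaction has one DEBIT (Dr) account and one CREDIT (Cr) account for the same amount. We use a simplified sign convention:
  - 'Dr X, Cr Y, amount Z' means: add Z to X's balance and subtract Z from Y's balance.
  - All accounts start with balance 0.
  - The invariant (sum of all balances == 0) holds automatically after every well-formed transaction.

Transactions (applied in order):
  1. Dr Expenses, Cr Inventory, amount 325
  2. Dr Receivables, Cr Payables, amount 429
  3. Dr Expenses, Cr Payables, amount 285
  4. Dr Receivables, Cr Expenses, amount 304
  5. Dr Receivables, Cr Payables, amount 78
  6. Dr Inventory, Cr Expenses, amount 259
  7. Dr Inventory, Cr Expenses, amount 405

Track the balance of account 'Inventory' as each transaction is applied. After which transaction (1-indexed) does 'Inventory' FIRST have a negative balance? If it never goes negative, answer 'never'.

Answer: 1

Derivation:
After txn 1: Inventory=-325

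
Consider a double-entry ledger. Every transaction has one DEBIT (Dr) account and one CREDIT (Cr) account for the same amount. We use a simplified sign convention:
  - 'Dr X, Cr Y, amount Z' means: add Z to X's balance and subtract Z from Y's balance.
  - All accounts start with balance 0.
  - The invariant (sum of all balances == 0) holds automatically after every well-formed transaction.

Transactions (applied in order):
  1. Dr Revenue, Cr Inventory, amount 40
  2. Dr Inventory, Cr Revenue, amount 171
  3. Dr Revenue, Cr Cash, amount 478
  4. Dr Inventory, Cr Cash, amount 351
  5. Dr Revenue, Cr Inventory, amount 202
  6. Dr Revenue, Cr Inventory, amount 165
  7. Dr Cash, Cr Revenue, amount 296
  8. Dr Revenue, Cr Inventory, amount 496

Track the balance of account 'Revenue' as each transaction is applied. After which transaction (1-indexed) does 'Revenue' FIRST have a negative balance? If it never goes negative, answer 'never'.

Answer: 2

Derivation:
After txn 1: Revenue=40
After txn 2: Revenue=-131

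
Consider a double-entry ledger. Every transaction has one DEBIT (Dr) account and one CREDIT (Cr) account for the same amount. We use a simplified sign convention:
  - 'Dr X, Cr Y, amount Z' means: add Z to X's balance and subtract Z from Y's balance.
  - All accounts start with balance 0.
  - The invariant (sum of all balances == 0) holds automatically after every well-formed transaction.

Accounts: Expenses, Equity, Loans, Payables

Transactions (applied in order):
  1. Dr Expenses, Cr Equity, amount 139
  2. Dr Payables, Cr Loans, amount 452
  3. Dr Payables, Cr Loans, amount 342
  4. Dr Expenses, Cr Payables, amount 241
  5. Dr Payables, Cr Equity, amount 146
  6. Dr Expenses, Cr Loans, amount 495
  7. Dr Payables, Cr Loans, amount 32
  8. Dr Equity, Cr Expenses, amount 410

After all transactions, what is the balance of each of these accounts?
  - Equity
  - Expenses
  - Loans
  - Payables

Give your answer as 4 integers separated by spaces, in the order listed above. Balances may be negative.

Answer: 125 465 -1321 731

Derivation:
After txn 1 (Dr Expenses, Cr Equity, amount 139): Equity=-139 Expenses=139
After txn 2 (Dr Payables, Cr Loans, amount 452): Equity=-139 Expenses=139 Loans=-452 Payables=452
After txn 3 (Dr Payables, Cr Loans, amount 342): Equity=-139 Expenses=139 Loans=-794 Payables=794
After txn 4 (Dr Expenses, Cr Payables, amount 241): Equity=-139 Expenses=380 Loans=-794 Payables=553
After txn 5 (Dr Payables, Cr Equity, amount 146): Equity=-285 Expenses=380 Loans=-794 Payables=699
After txn 6 (Dr Expenses, Cr Loans, amount 495): Equity=-285 Expenses=875 Loans=-1289 Payables=699
After txn 7 (Dr Payables, Cr Loans, amount 32): Equity=-285 Expenses=875 Loans=-1321 Payables=731
After txn 8 (Dr Equity, Cr Expenses, amount 410): Equity=125 Expenses=465 Loans=-1321 Payables=731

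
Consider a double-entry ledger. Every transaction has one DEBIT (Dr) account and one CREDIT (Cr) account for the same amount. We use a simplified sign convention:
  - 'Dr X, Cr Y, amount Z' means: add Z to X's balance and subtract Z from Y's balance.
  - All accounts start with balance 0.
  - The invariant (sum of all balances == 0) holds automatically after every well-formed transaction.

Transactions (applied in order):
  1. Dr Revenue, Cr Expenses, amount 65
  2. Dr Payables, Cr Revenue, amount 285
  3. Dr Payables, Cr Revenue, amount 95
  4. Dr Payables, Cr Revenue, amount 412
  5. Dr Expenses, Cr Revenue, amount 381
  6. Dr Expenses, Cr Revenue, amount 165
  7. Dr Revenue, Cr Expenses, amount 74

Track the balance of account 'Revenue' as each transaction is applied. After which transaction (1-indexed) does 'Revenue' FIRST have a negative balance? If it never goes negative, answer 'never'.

Answer: 2

Derivation:
After txn 1: Revenue=65
After txn 2: Revenue=-220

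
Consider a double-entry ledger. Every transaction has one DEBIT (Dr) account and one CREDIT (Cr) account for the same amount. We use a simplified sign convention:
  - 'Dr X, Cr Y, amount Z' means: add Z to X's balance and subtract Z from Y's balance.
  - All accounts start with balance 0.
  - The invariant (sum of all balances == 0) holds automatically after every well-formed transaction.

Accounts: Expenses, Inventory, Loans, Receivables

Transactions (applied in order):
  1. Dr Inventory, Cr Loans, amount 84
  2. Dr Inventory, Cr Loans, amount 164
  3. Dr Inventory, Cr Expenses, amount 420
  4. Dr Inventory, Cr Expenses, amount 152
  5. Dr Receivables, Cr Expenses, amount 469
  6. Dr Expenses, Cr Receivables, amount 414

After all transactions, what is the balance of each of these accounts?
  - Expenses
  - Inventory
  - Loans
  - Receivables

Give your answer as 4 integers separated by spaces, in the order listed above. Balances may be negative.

Answer: -627 820 -248 55

Derivation:
After txn 1 (Dr Inventory, Cr Loans, amount 84): Inventory=84 Loans=-84
After txn 2 (Dr Inventory, Cr Loans, amount 164): Inventory=248 Loans=-248
After txn 3 (Dr Inventory, Cr Expenses, amount 420): Expenses=-420 Inventory=668 Loans=-248
After txn 4 (Dr Inventory, Cr Expenses, amount 152): Expenses=-572 Inventory=820 Loans=-248
After txn 5 (Dr Receivables, Cr Expenses, amount 469): Expenses=-1041 Inventory=820 Loans=-248 Receivables=469
After txn 6 (Dr Expenses, Cr Receivables, amount 414): Expenses=-627 Inventory=820 Loans=-248 Receivables=55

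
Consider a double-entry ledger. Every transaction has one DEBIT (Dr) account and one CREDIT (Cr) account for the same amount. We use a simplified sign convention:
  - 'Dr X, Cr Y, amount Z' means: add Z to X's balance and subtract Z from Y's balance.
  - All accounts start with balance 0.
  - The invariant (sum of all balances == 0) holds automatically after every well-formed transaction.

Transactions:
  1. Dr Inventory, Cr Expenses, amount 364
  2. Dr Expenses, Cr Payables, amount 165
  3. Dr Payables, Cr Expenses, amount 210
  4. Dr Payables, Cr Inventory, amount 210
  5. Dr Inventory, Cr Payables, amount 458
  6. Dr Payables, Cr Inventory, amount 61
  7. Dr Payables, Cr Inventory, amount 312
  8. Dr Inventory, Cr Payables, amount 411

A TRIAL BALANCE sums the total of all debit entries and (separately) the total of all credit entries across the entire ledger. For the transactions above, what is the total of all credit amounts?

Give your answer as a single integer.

Txn 1: credit+=364
Txn 2: credit+=165
Txn 3: credit+=210
Txn 4: credit+=210
Txn 5: credit+=458
Txn 6: credit+=61
Txn 7: credit+=312
Txn 8: credit+=411
Total credits = 2191

Answer: 2191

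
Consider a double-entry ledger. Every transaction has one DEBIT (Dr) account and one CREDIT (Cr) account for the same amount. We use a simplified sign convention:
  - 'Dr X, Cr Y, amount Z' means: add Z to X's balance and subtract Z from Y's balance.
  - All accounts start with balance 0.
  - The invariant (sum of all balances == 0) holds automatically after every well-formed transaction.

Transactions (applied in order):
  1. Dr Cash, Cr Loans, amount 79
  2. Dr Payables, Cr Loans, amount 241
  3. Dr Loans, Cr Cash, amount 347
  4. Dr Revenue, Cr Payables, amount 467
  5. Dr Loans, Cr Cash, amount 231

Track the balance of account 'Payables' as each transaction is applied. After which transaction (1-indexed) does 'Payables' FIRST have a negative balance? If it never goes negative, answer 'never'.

After txn 1: Payables=0
After txn 2: Payables=241
After txn 3: Payables=241
After txn 4: Payables=-226

Answer: 4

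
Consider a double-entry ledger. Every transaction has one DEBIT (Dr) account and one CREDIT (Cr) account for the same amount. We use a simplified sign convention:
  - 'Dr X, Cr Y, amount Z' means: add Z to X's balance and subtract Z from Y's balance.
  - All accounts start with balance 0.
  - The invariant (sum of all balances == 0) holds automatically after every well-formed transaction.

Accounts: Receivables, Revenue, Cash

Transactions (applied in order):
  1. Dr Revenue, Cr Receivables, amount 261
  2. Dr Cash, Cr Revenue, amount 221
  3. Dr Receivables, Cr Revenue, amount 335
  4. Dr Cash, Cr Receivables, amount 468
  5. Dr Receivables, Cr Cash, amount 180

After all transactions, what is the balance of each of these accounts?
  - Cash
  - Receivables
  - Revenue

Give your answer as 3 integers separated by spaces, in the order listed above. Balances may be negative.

Answer: 509 -214 -295

Derivation:
After txn 1 (Dr Revenue, Cr Receivables, amount 261): Receivables=-261 Revenue=261
After txn 2 (Dr Cash, Cr Revenue, amount 221): Cash=221 Receivables=-261 Revenue=40
After txn 3 (Dr Receivables, Cr Revenue, amount 335): Cash=221 Receivables=74 Revenue=-295
After txn 4 (Dr Cash, Cr Receivables, amount 468): Cash=689 Receivables=-394 Revenue=-295
After txn 5 (Dr Receivables, Cr Cash, amount 180): Cash=509 Receivables=-214 Revenue=-295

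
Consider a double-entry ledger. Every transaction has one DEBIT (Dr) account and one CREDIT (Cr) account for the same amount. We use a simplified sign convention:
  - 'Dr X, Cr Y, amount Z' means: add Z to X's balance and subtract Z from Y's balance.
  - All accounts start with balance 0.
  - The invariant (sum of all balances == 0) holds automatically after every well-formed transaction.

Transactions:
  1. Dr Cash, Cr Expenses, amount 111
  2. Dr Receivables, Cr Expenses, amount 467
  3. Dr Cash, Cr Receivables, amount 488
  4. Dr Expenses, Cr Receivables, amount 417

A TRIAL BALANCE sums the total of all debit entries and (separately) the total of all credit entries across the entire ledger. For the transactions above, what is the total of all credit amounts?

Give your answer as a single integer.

Txn 1: credit+=111
Txn 2: credit+=467
Txn 3: credit+=488
Txn 4: credit+=417
Total credits = 1483

Answer: 1483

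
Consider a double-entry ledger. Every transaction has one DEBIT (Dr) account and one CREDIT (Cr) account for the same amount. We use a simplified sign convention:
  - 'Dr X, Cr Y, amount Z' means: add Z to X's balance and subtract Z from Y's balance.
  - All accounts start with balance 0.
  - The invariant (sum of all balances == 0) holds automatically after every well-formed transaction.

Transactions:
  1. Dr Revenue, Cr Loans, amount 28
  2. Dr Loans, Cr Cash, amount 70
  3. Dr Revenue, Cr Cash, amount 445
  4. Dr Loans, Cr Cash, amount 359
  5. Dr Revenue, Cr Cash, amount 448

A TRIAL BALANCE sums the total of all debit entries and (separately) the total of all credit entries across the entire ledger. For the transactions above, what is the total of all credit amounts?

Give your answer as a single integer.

Txn 1: credit+=28
Txn 2: credit+=70
Txn 3: credit+=445
Txn 4: credit+=359
Txn 5: credit+=448
Total credits = 1350

Answer: 1350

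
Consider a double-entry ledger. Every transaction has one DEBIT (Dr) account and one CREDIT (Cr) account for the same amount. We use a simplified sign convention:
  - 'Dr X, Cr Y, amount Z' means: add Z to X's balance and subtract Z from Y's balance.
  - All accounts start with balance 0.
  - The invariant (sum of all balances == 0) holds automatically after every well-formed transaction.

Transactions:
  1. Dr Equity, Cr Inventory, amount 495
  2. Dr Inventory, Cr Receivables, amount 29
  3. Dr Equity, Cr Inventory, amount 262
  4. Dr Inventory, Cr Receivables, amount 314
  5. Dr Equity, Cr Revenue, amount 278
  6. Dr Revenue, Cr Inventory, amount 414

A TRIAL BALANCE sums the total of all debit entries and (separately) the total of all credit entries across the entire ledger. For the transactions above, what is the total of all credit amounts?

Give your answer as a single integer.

Answer: 1792

Derivation:
Txn 1: credit+=495
Txn 2: credit+=29
Txn 3: credit+=262
Txn 4: credit+=314
Txn 5: credit+=278
Txn 6: credit+=414
Total credits = 1792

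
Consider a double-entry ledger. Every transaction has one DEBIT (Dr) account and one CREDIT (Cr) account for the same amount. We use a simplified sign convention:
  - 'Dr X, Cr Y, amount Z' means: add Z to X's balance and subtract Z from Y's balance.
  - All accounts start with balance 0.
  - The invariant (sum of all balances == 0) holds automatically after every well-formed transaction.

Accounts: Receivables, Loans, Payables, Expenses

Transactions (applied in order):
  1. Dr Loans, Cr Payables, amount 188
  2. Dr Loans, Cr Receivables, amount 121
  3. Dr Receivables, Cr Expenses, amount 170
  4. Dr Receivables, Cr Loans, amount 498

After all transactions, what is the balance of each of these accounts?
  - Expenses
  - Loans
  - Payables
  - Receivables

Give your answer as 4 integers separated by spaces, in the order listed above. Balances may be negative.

Answer: -170 -189 -188 547

Derivation:
After txn 1 (Dr Loans, Cr Payables, amount 188): Loans=188 Payables=-188
After txn 2 (Dr Loans, Cr Receivables, amount 121): Loans=309 Payables=-188 Receivables=-121
After txn 3 (Dr Receivables, Cr Expenses, amount 170): Expenses=-170 Loans=309 Payables=-188 Receivables=49
After txn 4 (Dr Receivables, Cr Loans, amount 498): Expenses=-170 Loans=-189 Payables=-188 Receivables=547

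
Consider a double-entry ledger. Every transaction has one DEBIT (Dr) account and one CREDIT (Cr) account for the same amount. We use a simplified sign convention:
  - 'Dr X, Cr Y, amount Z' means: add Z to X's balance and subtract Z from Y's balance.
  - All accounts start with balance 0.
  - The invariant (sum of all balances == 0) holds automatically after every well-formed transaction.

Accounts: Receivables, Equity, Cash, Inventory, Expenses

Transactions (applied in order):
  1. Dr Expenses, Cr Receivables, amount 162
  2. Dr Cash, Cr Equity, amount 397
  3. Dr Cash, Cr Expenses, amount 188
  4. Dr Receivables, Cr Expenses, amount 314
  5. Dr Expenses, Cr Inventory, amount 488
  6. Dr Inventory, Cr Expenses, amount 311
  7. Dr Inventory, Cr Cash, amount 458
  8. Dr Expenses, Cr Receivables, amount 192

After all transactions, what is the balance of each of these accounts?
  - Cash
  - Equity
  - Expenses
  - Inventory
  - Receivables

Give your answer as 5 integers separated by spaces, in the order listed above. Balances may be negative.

Answer: 127 -397 29 281 -40

Derivation:
After txn 1 (Dr Expenses, Cr Receivables, amount 162): Expenses=162 Receivables=-162
After txn 2 (Dr Cash, Cr Equity, amount 397): Cash=397 Equity=-397 Expenses=162 Receivables=-162
After txn 3 (Dr Cash, Cr Expenses, amount 188): Cash=585 Equity=-397 Expenses=-26 Receivables=-162
After txn 4 (Dr Receivables, Cr Expenses, amount 314): Cash=585 Equity=-397 Expenses=-340 Receivables=152
After txn 5 (Dr Expenses, Cr Inventory, amount 488): Cash=585 Equity=-397 Expenses=148 Inventory=-488 Receivables=152
After txn 6 (Dr Inventory, Cr Expenses, amount 311): Cash=585 Equity=-397 Expenses=-163 Inventory=-177 Receivables=152
After txn 7 (Dr Inventory, Cr Cash, amount 458): Cash=127 Equity=-397 Expenses=-163 Inventory=281 Receivables=152
After txn 8 (Dr Expenses, Cr Receivables, amount 192): Cash=127 Equity=-397 Expenses=29 Inventory=281 Receivables=-40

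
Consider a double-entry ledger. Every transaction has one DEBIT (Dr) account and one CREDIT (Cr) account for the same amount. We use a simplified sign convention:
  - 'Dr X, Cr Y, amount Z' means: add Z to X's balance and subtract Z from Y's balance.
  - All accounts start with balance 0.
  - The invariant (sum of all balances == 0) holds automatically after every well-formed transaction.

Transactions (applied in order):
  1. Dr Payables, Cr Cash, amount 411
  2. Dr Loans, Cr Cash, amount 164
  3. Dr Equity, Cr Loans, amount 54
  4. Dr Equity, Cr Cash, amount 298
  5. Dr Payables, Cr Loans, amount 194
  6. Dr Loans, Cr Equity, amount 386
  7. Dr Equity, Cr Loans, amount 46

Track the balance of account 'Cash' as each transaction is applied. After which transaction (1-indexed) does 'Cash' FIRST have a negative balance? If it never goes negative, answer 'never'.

After txn 1: Cash=-411

Answer: 1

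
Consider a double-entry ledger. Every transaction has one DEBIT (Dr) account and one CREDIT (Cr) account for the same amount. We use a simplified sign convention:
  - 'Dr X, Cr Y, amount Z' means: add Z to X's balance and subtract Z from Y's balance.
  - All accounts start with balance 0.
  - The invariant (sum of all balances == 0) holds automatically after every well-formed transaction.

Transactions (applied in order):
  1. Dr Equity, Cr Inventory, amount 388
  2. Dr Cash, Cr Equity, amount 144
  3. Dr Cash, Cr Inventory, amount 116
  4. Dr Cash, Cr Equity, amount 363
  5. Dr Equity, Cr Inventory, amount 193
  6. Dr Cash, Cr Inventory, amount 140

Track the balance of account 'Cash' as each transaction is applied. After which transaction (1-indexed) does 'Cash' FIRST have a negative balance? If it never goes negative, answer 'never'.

Answer: never

Derivation:
After txn 1: Cash=0
After txn 2: Cash=144
After txn 3: Cash=260
After txn 4: Cash=623
After txn 5: Cash=623
After txn 6: Cash=763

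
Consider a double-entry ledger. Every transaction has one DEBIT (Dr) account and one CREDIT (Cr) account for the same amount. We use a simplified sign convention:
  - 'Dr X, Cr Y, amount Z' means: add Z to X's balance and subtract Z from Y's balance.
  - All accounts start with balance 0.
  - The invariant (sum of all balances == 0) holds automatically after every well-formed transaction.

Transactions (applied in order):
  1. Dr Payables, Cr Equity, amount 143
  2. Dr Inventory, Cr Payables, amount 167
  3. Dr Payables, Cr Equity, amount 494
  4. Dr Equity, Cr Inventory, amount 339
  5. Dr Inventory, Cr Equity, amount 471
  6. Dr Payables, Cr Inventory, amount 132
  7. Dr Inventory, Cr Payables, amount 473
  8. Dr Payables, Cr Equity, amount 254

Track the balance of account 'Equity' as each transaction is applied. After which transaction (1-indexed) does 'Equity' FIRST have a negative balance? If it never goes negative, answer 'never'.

After txn 1: Equity=-143

Answer: 1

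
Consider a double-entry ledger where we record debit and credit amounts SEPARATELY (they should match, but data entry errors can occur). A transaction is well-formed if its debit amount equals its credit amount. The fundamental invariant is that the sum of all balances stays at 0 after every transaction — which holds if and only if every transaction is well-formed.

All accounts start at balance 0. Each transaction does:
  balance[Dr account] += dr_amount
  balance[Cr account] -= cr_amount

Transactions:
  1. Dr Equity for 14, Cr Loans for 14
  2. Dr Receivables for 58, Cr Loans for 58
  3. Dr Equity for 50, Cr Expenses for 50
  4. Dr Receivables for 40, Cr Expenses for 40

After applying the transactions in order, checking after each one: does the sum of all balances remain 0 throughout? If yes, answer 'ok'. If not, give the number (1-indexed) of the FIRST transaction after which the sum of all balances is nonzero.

Answer: ok

Derivation:
After txn 1: dr=14 cr=14 sum_balances=0
After txn 2: dr=58 cr=58 sum_balances=0
After txn 3: dr=50 cr=50 sum_balances=0
After txn 4: dr=40 cr=40 sum_balances=0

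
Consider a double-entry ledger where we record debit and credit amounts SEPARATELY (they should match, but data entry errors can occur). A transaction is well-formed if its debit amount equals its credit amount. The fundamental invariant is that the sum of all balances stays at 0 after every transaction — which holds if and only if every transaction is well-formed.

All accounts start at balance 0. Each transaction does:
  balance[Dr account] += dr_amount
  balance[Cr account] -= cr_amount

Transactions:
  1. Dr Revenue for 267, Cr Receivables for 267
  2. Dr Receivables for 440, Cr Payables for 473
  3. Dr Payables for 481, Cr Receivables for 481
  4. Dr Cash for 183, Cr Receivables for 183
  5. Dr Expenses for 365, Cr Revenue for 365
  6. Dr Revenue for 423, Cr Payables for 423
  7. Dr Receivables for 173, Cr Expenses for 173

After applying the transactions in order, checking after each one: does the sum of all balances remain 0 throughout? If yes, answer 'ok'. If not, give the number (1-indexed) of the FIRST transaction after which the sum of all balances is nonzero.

After txn 1: dr=267 cr=267 sum_balances=0
After txn 2: dr=440 cr=473 sum_balances=-33
After txn 3: dr=481 cr=481 sum_balances=-33
After txn 4: dr=183 cr=183 sum_balances=-33
After txn 5: dr=365 cr=365 sum_balances=-33
After txn 6: dr=423 cr=423 sum_balances=-33
After txn 7: dr=173 cr=173 sum_balances=-33

Answer: 2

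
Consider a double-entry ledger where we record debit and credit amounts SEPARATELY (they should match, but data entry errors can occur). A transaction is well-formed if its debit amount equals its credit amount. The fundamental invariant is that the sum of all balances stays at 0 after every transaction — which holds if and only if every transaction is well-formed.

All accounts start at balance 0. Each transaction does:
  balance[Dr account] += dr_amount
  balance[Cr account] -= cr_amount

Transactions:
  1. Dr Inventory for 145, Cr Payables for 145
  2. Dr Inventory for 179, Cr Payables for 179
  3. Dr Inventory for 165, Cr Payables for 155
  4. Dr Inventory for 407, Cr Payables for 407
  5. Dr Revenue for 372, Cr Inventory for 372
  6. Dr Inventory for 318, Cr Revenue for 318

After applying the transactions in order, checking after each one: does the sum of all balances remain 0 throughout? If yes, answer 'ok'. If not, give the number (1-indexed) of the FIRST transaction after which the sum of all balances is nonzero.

After txn 1: dr=145 cr=145 sum_balances=0
After txn 2: dr=179 cr=179 sum_balances=0
After txn 3: dr=165 cr=155 sum_balances=10
After txn 4: dr=407 cr=407 sum_balances=10
After txn 5: dr=372 cr=372 sum_balances=10
After txn 6: dr=318 cr=318 sum_balances=10

Answer: 3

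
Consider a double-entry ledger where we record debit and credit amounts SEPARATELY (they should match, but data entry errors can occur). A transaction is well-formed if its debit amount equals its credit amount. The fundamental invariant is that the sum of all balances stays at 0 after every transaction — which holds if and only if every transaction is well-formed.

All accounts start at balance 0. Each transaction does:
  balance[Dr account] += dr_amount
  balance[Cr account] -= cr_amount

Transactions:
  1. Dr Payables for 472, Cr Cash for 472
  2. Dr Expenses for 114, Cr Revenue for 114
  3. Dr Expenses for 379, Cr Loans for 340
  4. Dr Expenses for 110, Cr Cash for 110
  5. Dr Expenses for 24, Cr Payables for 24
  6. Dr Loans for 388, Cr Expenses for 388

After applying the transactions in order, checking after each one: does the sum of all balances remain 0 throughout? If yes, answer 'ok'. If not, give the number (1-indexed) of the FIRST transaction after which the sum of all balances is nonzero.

Answer: 3

Derivation:
After txn 1: dr=472 cr=472 sum_balances=0
After txn 2: dr=114 cr=114 sum_balances=0
After txn 3: dr=379 cr=340 sum_balances=39
After txn 4: dr=110 cr=110 sum_balances=39
After txn 5: dr=24 cr=24 sum_balances=39
After txn 6: dr=388 cr=388 sum_balances=39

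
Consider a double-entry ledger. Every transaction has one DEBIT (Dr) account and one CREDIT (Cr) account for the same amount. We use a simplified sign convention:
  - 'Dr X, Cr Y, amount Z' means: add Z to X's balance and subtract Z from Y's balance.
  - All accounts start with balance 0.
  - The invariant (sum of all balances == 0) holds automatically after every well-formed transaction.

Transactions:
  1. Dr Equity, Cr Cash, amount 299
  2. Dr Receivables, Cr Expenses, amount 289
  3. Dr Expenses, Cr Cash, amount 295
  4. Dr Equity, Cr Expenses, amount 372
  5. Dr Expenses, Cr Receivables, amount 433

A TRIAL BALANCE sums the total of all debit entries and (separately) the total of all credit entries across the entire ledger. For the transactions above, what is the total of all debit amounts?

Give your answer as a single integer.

Answer: 1688

Derivation:
Txn 1: debit+=299
Txn 2: debit+=289
Txn 3: debit+=295
Txn 4: debit+=372
Txn 5: debit+=433
Total debits = 1688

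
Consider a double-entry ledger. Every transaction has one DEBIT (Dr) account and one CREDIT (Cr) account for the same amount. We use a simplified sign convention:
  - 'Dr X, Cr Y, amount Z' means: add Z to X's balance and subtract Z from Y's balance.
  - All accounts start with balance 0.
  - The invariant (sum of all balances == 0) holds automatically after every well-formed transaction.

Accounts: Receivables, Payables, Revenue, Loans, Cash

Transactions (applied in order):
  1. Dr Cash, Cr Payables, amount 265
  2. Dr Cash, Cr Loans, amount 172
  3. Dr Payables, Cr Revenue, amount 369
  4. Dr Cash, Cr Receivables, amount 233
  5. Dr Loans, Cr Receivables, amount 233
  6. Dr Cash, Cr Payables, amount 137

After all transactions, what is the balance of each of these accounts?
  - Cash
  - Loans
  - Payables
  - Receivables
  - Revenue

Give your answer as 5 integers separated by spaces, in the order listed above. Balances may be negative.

Answer: 807 61 -33 -466 -369

Derivation:
After txn 1 (Dr Cash, Cr Payables, amount 265): Cash=265 Payables=-265
After txn 2 (Dr Cash, Cr Loans, amount 172): Cash=437 Loans=-172 Payables=-265
After txn 3 (Dr Payables, Cr Revenue, amount 369): Cash=437 Loans=-172 Payables=104 Revenue=-369
After txn 4 (Dr Cash, Cr Receivables, amount 233): Cash=670 Loans=-172 Payables=104 Receivables=-233 Revenue=-369
After txn 5 (Dr Loans, Cr Receivables, amount 233): Cash=670 Loans=61 Payables=104 Receivables=-466 Revenue=-369
After txn 6 (Dr Cash, Cr Payables, amount 137): Cash=807 Loans=61 Payables=-33 Receivables=-466 Revenue=-369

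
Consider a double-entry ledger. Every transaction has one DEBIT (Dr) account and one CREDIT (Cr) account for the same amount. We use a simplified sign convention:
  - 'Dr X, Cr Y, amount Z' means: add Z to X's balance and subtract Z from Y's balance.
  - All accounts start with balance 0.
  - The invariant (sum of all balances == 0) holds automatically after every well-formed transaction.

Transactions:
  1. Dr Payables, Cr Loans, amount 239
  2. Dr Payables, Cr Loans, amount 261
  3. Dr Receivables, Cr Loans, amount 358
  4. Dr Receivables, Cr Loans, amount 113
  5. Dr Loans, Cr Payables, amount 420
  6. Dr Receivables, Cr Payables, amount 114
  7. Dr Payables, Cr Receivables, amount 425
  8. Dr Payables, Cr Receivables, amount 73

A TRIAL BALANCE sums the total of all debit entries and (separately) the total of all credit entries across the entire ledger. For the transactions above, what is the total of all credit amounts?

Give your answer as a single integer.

Answer: 2003

Derivation:
Txn 1: credit+=239
Txn 2: credit+=261
Txn 3: credit+=358
Txn 4: credit+=113
Txn 5: credit+=420
Txn 6: credit+=114
Txn 7: credit+=425
Txn 8: credit+=73
Total credits = 2003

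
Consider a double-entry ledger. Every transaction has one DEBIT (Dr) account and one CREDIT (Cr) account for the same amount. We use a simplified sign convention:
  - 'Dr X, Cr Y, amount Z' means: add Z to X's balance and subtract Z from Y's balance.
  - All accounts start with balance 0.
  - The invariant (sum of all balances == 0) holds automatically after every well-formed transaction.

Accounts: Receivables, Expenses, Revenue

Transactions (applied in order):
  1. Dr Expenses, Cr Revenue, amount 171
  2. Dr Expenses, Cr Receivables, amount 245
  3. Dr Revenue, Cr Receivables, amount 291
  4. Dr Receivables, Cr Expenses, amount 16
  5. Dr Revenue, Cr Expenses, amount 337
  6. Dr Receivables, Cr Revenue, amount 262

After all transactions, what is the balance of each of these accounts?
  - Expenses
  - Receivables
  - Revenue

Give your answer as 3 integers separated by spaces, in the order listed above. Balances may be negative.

Answer: 63 -258 195

Derivation:
After txn 1 (Dr Expenses, Cr Revenue, amount 171): Expenses=171 Revenue=-171
After txn 2 (Dr Expenses, Cr Receivables, amount 245): Expenses=416 Receivables=-245 Revenue=-171
After txn 3 (Dr Revenue, Cr Receivables, amount 291): Expenses=416 Receivables=-536 Revenue=120
After txn 4 (Dr Receivables, Cr Expenses, amount 16): Expenses=400 Receivables=-520 Revenue=120
After txn 5 (Dr Revenue, Cr Expenses, amount 337): Expenses=63 Receivables=-520 Revenue=457
After txn 6 (Dr Receivables, Cr Revenue, amount 262): Expenses=63 Receivables=-258 Revenue=195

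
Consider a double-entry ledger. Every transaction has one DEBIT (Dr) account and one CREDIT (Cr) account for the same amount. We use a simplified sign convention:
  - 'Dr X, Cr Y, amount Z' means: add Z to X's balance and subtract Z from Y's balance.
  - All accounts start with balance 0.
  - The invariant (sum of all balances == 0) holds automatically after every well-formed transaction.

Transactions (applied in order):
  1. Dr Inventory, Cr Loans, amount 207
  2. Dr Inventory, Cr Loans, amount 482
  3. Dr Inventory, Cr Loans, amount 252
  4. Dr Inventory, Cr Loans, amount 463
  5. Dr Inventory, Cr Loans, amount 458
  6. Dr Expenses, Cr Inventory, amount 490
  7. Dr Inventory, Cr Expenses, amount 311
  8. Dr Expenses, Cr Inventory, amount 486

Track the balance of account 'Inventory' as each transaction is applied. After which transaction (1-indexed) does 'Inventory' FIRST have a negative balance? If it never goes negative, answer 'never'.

Answer: never

Derivation:
After txn 1: Inventory=207
After txn 2: Inventory=689
After txn 3: Inventory=941
After txn 4: Inventory=1404
After txn 5: Inventory=1862
After txn 6: Inventory=1372
After txn 7: Inventory=1683
After txn 8: Inventory=1197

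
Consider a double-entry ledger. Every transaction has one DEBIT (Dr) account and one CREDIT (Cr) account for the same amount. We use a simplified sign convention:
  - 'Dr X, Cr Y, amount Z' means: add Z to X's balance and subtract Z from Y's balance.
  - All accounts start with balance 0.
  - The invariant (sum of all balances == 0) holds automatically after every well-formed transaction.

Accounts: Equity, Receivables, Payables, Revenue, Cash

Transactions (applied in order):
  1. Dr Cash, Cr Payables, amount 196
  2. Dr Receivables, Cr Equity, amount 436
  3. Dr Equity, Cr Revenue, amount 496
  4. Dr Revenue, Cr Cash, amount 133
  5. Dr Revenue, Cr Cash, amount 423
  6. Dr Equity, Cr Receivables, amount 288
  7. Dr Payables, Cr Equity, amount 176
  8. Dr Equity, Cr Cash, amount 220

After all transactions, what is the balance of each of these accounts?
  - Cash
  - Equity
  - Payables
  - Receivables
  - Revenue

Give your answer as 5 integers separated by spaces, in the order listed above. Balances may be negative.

Answer: -580 392 -20 148 60

Derivation:
After txn 1 (Dr Cash, Cr Payables, amount 196): Cash=196 Payables=-196
After txn 2 (Dr Receivables, Cr Equity, amount 436): Cash=196 Equity=-436 Payables=-196 Receivables=436
After txn 3 (Dr Equity, Cr Revenue, amount 496): Cash=196 Equity=60 Payables=-196 Receivables=436 Revenue=-496
After txn 4 (Dr Revenue, Cr Cash, amount 133): Cash=63 Equity=60 Payables=-196 Receivables=436 Revenue=-363
After txn 5 (Dr Revenue, Cr Cash, amount 423): Cash=-360 Equity=60 Payables=-196 Receivables=436 Revenue=60
After txn 6 (Dr Equity, Cr Receivables, amount 288): Cash=-360 Equity=348 Payables=-196 Receivables=148 Revenue=60
After txn 7 (Dr Payables, Cr Equity, amount 176): Cash=-360 Equity=172 Payables=-20 Receivables=148 Revenue=60
After txn 8 (Dr Equity, Cr Cash, amount 220): Cash=-580 Equity=392 Payables=-20 Receivables=148 Revenue=60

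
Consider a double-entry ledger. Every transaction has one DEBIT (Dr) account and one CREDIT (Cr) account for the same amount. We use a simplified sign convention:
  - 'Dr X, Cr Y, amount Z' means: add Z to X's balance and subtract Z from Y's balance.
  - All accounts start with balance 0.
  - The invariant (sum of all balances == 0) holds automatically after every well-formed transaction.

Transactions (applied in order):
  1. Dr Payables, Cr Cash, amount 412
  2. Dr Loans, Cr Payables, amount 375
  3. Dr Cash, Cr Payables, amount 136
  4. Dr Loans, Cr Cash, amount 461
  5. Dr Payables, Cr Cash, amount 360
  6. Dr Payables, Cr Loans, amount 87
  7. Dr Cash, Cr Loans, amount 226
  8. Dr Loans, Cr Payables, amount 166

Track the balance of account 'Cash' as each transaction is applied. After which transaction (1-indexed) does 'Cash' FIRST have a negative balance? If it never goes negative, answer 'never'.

Answer: 1

Derivation:
After txn 1: Cash=-412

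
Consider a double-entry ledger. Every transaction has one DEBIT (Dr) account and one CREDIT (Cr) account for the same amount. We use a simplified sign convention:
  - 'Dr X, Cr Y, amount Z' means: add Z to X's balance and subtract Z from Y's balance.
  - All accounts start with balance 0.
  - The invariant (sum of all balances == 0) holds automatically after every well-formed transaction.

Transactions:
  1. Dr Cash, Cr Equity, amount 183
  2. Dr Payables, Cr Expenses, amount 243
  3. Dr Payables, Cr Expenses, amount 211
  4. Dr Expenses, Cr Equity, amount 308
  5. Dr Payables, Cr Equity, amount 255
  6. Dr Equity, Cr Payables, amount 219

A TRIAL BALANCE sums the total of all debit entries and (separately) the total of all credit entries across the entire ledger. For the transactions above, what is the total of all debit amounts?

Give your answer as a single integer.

Answer: 1419

Derivation:
Txn 1: debit+=183
Txn 2: debit+=243
Txn 3: debit+=211
Txn 4: debit+=308
Txn 5: debit+=255
Txn 6: debit+=219
Total debits = 1419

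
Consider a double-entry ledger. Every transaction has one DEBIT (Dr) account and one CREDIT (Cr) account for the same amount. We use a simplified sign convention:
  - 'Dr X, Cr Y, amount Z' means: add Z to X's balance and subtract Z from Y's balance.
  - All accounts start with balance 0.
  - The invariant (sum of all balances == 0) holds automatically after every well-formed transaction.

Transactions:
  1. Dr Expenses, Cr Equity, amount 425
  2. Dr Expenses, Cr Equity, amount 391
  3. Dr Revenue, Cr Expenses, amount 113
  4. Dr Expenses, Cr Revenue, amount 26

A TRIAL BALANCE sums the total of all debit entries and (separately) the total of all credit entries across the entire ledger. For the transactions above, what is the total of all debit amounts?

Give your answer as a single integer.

Answer: 955

Derivation:
Txn 1: debit+=425
Txn 2: debit+=391
Txn 3: debit+=113
Txn 4: debit+=26
Total debits = 955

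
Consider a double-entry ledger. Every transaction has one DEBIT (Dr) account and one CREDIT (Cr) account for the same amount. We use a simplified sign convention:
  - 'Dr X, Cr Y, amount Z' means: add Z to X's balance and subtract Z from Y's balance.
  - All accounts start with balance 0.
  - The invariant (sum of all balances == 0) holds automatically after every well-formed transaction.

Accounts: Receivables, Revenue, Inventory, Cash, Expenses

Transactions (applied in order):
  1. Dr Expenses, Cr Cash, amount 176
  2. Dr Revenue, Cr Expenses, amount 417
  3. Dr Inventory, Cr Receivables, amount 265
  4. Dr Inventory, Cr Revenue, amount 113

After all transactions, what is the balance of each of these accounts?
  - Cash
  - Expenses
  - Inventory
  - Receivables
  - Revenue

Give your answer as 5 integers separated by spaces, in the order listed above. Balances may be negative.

Answer: -176 -241 378 -265 304

Derivation:
After txn 1 (Dr Expenses, Cr Cash, amount 176): Cash=-176 Expenses=176
After txn 2 (Dr Revenue, Cr Expenses, amount 417): Cash=-176 Expenses=-241 Revenue=417
After txn 3 (Dr Inventory, Cr Receivables, amount 265): Cash=-176 Expenses=-241 Inventory=265 Receivables=-265 Revenue=417
After txn 4 (Dr Inventory, Cr Revenue, amount 113): Cash=-176 Expenses=-241 Inventory=378 Receivables=-265 Revenue=304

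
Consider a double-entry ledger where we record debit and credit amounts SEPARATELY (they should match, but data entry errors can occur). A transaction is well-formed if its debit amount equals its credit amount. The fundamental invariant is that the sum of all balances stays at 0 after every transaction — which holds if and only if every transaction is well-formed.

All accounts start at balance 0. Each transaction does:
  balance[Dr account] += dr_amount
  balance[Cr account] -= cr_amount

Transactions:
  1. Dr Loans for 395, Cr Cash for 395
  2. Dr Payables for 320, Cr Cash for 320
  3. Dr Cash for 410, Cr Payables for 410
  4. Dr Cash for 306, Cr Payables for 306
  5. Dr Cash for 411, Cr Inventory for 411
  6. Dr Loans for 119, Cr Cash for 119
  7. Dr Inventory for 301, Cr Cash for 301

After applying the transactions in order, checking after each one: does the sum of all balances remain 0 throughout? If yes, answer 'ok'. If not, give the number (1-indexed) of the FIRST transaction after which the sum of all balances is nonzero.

After txn 1: dr=395 cr=395 sum_balances=0
After txn 2: dr=320 cr=320 sum_balances=0
After txn 3: dr=410 cr=410 sum_balances=0
After txn 4: dr=306 cr=306 sum_balances=0
After txn 5: dr=411 cr=411 sum_balances=0
After txn 6: dr=119 cr=119 sum_balances=0
After txn 7: dr=301 cr=301 sum_balances=0

Answer: ok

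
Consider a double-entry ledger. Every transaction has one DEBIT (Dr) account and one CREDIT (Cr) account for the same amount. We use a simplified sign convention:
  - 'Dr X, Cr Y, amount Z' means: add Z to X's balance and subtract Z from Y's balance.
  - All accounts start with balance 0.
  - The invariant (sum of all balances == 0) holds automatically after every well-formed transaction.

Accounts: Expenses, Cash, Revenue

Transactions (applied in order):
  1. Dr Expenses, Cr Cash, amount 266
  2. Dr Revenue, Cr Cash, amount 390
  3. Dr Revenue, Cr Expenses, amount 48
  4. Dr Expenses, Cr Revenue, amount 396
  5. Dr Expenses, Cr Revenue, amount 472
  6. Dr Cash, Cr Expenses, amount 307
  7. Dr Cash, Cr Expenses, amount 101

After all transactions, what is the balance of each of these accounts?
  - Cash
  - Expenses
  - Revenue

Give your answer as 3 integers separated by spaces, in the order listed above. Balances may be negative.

Answer: -248 678 -430

Derivation:
After txn 1 (Dr Expenses, Cr Cash, amount 266): Cash=-266 Expenses=266
After txn 2 (Dr Revenue, Cr Cash, amount 390): Cash=-656 Expenses=266 Revenue=390
After txn 3 (Dr Revenue, Cr Expenses, amount 48): Cash=-656 Expenses=218 Revenue=438
After txn 4 (Dr Expenses, Cr Revenue, amount 396): Cash=-656 Expenses=614 Revenue=42
After txn 5 (Dr Expenses, Cr Revenue, amount 472): Cash=-656 Expenses=1086 Revenue=-430
After txn 6 (Dr Cash, Cr Expenses, amount 307): Cash=-349 Expenses=779 Revenue=-430
After txn 7 (Dr Cash, Cr Expenses, amount 101): Cash=-248 Expenses=678 Revenue=-430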